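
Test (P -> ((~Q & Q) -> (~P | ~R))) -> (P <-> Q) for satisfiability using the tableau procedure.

Initial set: {((P -> ((~Q & Q) -> (~P | ~R))) -> (P <-> Q))}.
((P -> ((~Q & Q) -> (~P | ~R))) -> (P <-> Q)): β-rule — branch into ~(P -> ((~Q & Q) -> (~P | ~R)))  //  (P <-> Q).
  branch 1 (add ~(P -> ((~Q & Q) -> (~P | ~R)))):
    ~(P -> ((~Q & Q) -> (~P | ~R))): α-rule — add P, ~((~Q & Q) -> (~P | ~R)).
    ~((~Q & Q) -> (~P | ~R)): α-rule — add (~Q & Q), ~(~P | ~R).
    (~Q & Q): α-rule — add ~Q, Q.
    × closes — contains both Q and ~Q.
  branch 2 (add (P <-> Q)):
    (P <-> Q): β-rule — branch into P, Q  //  ~P, ~Q.
      branch 2.1 (add P, Q):
        ○ open, literals {P=true, Q=true}.
      branch 2.2 (add ~P, ~Q):
        ○ open, literals {P=false, Q=false}.
1 branch closed, 2 open.
An open branch gives a satisfying assignment: P=true, Q=true.

Satisfiable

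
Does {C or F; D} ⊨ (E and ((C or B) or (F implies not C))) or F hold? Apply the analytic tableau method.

No

Initial set: {T (C or F); T D; F ((E and ((C or B) or (F implies not C))) or F)}.
F ((E and ((C or B) or (F implies not C))) or F): α-rule — add F (E and ((C or B) or (F implies not C))), F F.
T (C or F): β-rule — branch into T C  //  T F.
  branch 1 (add T C):
    F (E and ((C or B) or (F implies not C))): β-rule — branch into F E  //  F ((C or B) or (F implies not C)).
      branch 1.1 (add F E):
        ○ open, literals {C=true, D=true, E=false, F=false}.
      branch 1.2 (add F ((C or B) or (F implies not C))):
        F ((C or B) or (F implies not C)): α-rule — add F (C or B), F (F implies not C).
        F (C or B): α-rule — add F C, F B.
        × closes — contains both C and not C.
  branch 2 (add T F):
    × closes — contains both F and not F.
2 branches closed, 1 open.
An open branch gives a countermodel: C=true, D=true, E=false, F=false (unmentioned atoms arbitrary); the premises hold there but the conclusion fails.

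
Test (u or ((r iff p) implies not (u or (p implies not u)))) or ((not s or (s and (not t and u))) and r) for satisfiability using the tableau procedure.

Satisfiable

Initial set: {((u or ((r iff p) implies not (u or (p implies not u)))) or ((not s or (s and (not t and u))) and r))}.
((u or ((r iff p) implies not (u or (p implies not u)))) or ((not s or (s and (not t and u))) and r)): β-rule — branch into (u or ((r iff p) implies not (u or (p implies not u))))  //  ((not s or (s and (not t and u))) and r).
  branch 1 (add (u or ((r iff p) implies not (u or (p implies not u))))):
    (u or ((r iff p) implies not (u or (p implies not u)))): β-rule — branch into u  //  ((r iff p) implies not (u or (p implies not u))).
      branch 1.1 (add u):
        ○ open, literals {u=T}.
      branch 1.2 (add ((r iff p) implies not (u or (p implies not u)))):
        ((r iff p) implies not (u or (p implies not u))): β-rule — branch into not (r iff p)  //  not (u or (p implies not u)).
          branch 1.2.1 (add not (r iff p)):
            not (r iff p): β-rule — branch into r, not p  //  not r, p.
              branch 1.2.1.1 (add r, not p):
                ○ open, literals {p=F, r=T}.
              branch 1.2.1.2 (add not r, p):
                ○ open, literals {p=T, r=F}.
          branch 1.2.2 (add not (u or (p implies not u))):
            not (u or (p implies not u)): α-rule — add not u, not (p implies not u).
            not (p implies not u): α-rule — add p, not not u.
            × closes — contains both u and not u.
  branch 2 (add ((not s or (s and (not t and u))) and r)):
    ((not s or (s and (not t and u))) and r): α-rule — add (not s or (s and (not t and u))), r.
    (not s or (s and (not t and u))): β-rule — branch into not s  //  (s and (not t and u)).
      branch 2.1 (add not s):
        ○ open, literals {r=T, s=F}.
      branch 2.2 (add (s and (not t and u))):
        (s and (not t and u)): α-rule — add s, (not t and u).
        (not t and u): α-rule — add not t, u.
        ○ open, literals {r=T, s=T, t=F, u=T}.
1 branch closed, 5 open.
An open branch gives a satisfying assignment: u=T.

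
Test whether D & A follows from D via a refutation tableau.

Initial set: {D; ~(D & A)}.
~(D & A): β-rule — branch into ~D  //  ~A.
  branch 1 (add ~D):
    × closes — contains both D and ~D.
  branch 2 (add ~A):
    ○ open, literals {A=false, D=true}.
1 branch closed, 1 open.
An open branch gives a countermodel: A=false, D=true (unmentioned atoms arbitrary); the premises hold there but the conclusion fails.

No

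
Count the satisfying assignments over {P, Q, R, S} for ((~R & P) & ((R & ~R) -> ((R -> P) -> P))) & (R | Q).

Initial set: {(((~R & P) & ((R & ~R) -> ((R -> P) -> P))) & (R | Q))}.
(((~R & P) & ((R & ~R) -> ((R -> P) -> P))) & (R | Q)): α-rule — add ((~R & P) & ((R & ~R) -> ((R -> P) -> P))), (R | Q).
((~R & P) & ((R & ~R) -> ((R -> P) -> P))): α-rule — add (~R & P), ((R & ~R) -> ((R -> P) -> P)).
(~R & P): α-rule — add ~R, P.
(R | Q): β-rule — branch into R  //  Q.
  branch 1 (add R):
    × closes — contains both R and ~R.
  branch 2 (add Q):
    ((R & ~R) -> ((R -> P) -> P)): β-rule — branch into ~(R & ~R)  //  ((R -> P) -> P).
      branch 2.1 (add ~(R & ~R)):
        ~(R & ~R): β-rule — branch into ~R  //  ~~R.
          branch 2.1.1 (add ~R):
            ○ open, literals {P=T, Q=T, R=F}.
          branch 2.1.2 (add ~~R):
            × closes — contains both R and ~R.
      branch 2.2 (add ((R -> P) -> P)):
        ((R -> P) -> P): β-rule — branch into ~(R -> P)  //  P.
          branch 2.2.1 (add ~(R -> P)):
            ~(R -> P): α-rule — add R, ~P.
            × closes — contains both R and ~R.
          branch 2.2.2 (add P):
            ○ open, literals {P=T, Q=T, R=F}.
3 branches closed, 2 open.
Each open branch fixes some atoms; the unmentioned ones are free. Counting distinct full assignments: branch {P=T, Q=T, R=F} (S) contributes 2 new; branch {P=T, Q=T, R=F} (S) contributes 0 new. Total: 2.

2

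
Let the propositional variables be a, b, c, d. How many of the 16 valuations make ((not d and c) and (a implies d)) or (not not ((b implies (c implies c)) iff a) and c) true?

6

Initial set: {(((not d and c) and (a implies d)) or (not not ((b implies (c implies c)) iff a) and c))}.
(((not d and c) and (a implies d)) or (not not ((b implies (c implies c)) iff a) and c)): β-rule — branch into ((not d and c) and (a implies d))  //  (not not ((b implies (c implies c)) iff a) and c).
  branch 1 (add ((not d and c) and (a implies d))):
    ((not d and c) and (a implies d)): α-rule — add (not d and c), (a implies d).
    (not d and c): α-rule — add not d, c.
    (a implies d): β-rule — branch into not a  //  d.
      branch 1.1 (add not a):
        ○ open, literals {a=false, c=true, d=false}.
      branch 1.2 (add d):
        × closes — contains both d and not d.
  branch 2 (add (not not ((b implies (c implies c)) iff a) and c)):
    (not not ((b implies (c implies c)) iff a) and c): α-rule — add not not ((b implies (c implies c)) iff a), c.
    not not ((b implies (c implies c)) iff a): drop double negation, giving ((b implies (c implies c)) iff a).
    ((b implies (c implies c)) iff a): β-rule — branch into (b implies (c implies c)), a  //  not (b implies (c implies c)), not a.
      branch 2.1 (add (b implies (c implies c)), a):
        (b implies (c implies c)): β-rule — branch into not b  //  (c implies c).
          branch 2.1.1 (add not b):
            ○ open, literals {a=true, b=false, c=true}.
          branch 2.1.2 (add (c implies c)):
            (c implies c): β-rule — branch into not c  //  c.
              branch 2.1.2.1 (add not c):
                × closes — contains both c and not c.
              branch 2.1.2.2 (add c):
                ○ open, literals {a=true, c=true}.
      branch 2.2 (add not (b implies (c implies c)), not a):
        not (b implies (c implies c)): α-rule — add b, not (c implies c).
        not (c implies c): α-rule — add c, not c.
        × closes — contains both c and not c.
3 branches closed, 3 open.
Each open branch fixes some atoms; the unmentioned ones are free. Counting distinct full assignments: branch {a=false, c=true, d=false} (b) contributes 2 new; branch {a=true, b=false, c=true} (d) contributes 2 new; branch {a=true, c=true} (b, d) contributes 2 new. Total: 6.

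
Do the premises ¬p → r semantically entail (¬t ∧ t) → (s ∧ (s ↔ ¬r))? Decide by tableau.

Initial set: {(¬p → r); ¬((¬t ∧ t) → (s ∧ (s ↔ ¬r)))}.
¬((¬t ∧ t) → (s ∧ (s ↔ ¬r))): α-rule — add (¬t ∧ t), ¬(s ∧ (s ↔ ¬r)).
(¬t ∧ t): α-rule — add ¬t, t.
× closes — contains both t and ¬t.
All 1 branch closes.
Every branch closed, so the premises entail the conclusion.

Yes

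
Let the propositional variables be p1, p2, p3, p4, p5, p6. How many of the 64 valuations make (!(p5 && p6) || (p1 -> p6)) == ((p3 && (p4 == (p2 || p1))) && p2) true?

8

Initial set: {((!(p5 && p6) || (p1 -> p6)) == ((p3 && (p4 == (p2 || p1))) && p2))}.
((!(p5 && p6) || (p1 -> p6)) == ((p3 && (p4 == (p2 || p1))) && p2)): β-rule — branch into (!(p5 && p6) || (p1 -> p6)), ((p3 && (p4 == (p2 || p1))) && p2)  //  !(!(p5 && p6) || (p1 -> p6)), !((p3 && (p4 == (p2 || p1))) && p2).
  branch 1 (add (!(p5 && p6) || (p1 -> p6)), ((p3 && (p4 == (p2 || p1))) && p2)):
    ((p3 && (p4 == (p2 || p1))) && p2): α-rule — add (p3 && (p4 == (p2 || p1))), p2.
    (p3 && (p4 == (p2 || p1))): α-rule — add p3, (p4 == (p2 || p1)).
    (!(p5 && p6) || (p1 -> p6)): β-rule — branch into !(p5 && p6)  //  (p1 -> p6).
      branch 1.1 (add !(p5 && p6)):
        (p4 == (p2 || p1)): β-rule — branch into p4, (p2 || p1)  //  !p4, !(p2 || p1).
          branch 1.1.1 (add p4, (p2 || p1)):
            !(p5 && p6): β-rule — branch into !p5  //  !p6.
              branch 1.1.1.1 (add !p5):
                (p2 || p1): β-rule — branch into p2  //  p1.
                  branch 1.1.1.1.1 (add p2):
                    ○ open, literals {p2=T, p3=T, p4=T, p5=F}.
                  branch 1.1.1.1.2 (add p1):
                    ○ open, literals {p1=T, p2=T, p3=T, p4=T, p5=F}.
              branch 1.1.1.2 (add !p6):
                (p2 || p1): β-rule — branch into p2  //  p1.
                  branch 1.1.1.2.1 (add p2):
                    ○ open, literals {p2=T, p3=T, p4=T, p6=F}.
                  branch 1.1.1.2.2 (add p1):
                    ○ open, literals {p1=T, p2=T, p3=T, p4=T, p6=F}.
          branch 1.1.2 (add !p4, !(p2 || p1)):
            !(p2 || p1): α-rule — add !p2, !p1.
            × closes — contains both p2 and !p2.
      branch 1.2 (add (p1 -> p6)):
        (p4 == (p2 || p1)): β-rule — branch into p4, (p2 || p1)  //  !p4, !(p2 || p1).
          branch 1.2.1 (add p4, (p2 || p1)):
            (p1 -> p6): β-rule — branch into !p1  //  p6.
              branch 1.2.1.1 (add !p1):
                (p2 || p1): β-rule — branch into p2  //  p1.
                  branch 1.2.1.1.1 (add p2):
                    ○ open, literals {p1=F, p2=T, p3=T, p4=T}.
                  branch 1.2.1.1.2 (add p1):
                    × closes — contains both p1 and !p1.
              branch 1.2.1.2 (add p6):
                (p2 || p1): β-rule — branch into p2  //  p1.
                  branch 1.2.1.2.1 (add p2):
                    ○ open, literals {p2=T, p3=T, p4=T, p6=T}.
                  branch 1.2.1.2.2 (add p1):
                    ○ open, literals {p1=T, p2=T, p3=T, p4=T, p6=T}.
          branch 1.2.2 (add !p4, !(p2 || p1)):
            !(p2 || p1): α-rule — add !p2, !p1.
            × closes — contains both p2 and !p2.
  branch 2 (add !(!(p5 && p6) || (p1 -> p6)), !((p3 && (p4 == (p2 || p1))) && p2)):
    !(!(p5 && p6) || (p1 -> p6)): α-rule — add !!(p5 && p6), !(p1 -> p6).
    !!(p5 && p6): α-rule — add p5, p6.
    !(p1 -> p6): α-rule — add p1, !p6.
    × closes — contains both p6 and !p6.
4 branches closed, 7 open.
Each open branch fixes some atoms; the unmentioned ones are free. Counting distinct full assignments: branch {p2=T, p3=T, p4=T, p5=F} (p1, p6) contributes 4 new; branch {p1=T, p2=T, p3=T, p4=T, p5=F} (p6) contributes 0 new; branch {p2=T, p3=T, p4=T, p6=F} (p1, p5) contributes 2 new; branch {p1=T, p2=T, p3=T, p4=T, p6=F} (p5) contributes 0 new; branch {p1=F, p2=T, p3=T, p4=T} (p5, p6) contributes 1 new; branch {p2=T, p3=T, p4=T, p6=T} (p1, p5) contributes 1 new; branch {p1=T, p2=T, p3=T, p4=T, p6=T} (p5) contributes 0 new. Total: 8.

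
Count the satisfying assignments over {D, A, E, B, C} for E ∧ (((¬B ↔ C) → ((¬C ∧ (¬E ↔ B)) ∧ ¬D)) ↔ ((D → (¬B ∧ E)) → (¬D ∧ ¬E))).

8

Initial set: {(E ∧ (((¬B ↔ C) → ((¬C ∧ (¬E ↔ B)) ∧ ¬D)) ↔ ((D → (¬B ∧ E)) → (¬D ∧ ¬E))))}.
(E ∧ (((¬B ↔ C) → ((¬C ∧ (¬E ↔ B)) ∧ ¬D)) ↔ ((D → (¬B ∧ E)) → (¬D ∧ ¬E)))): α-rule — add E, (((¬B ↔ C) → ((¬C ∧ (¬E ↔ B)) ∧ ¬D)) ↔ ((D → (¬B ∧ E)) → (¬D ∧ ¬E))).
(((¬B ↔ C) → ((¬C ∧ (¬E ↔ B)) ∧ ¬D)) ↔ ((D → (¬B ∧ E)) → (¬D ∧ ¬E))): β-rule — branch into ((¬B ↔ C) → ((¬C ∧ (¬E ↔ B)) ∧ ¬D)), ((D → (¬B ∧ E)) → (¬D ∧ ¬E))  //  ¬((¬B ↔ C) → ((¬C ∧ (¬E ↔ B)) ∧ ¬D)), ¬((D → (¬B ∧ E)) → (¬D ∧ ¬E)).
  branch 1 (add ((¬B ↔ C) → ((¬C ∧ (¬E ↔ B)) ∧ ¬D)), ((D → (¬B ∧ E)) → (¬D ∧ ¬E))):
    ((¬B ↔ C) → ((¬C ∧ (¬E ↔ B)) ∧ ¬D)): β-rule — branch into ¬(¬B ↔ C)  //  ((¬C ∧ (¬E ↔ B)) ∧ ¬D).
      branch 1.1 (add ¬(¬B ↔ C)):
        ((D → (¬B ∧ E)) → (¬D ∧ ¬E)): β-rule — branch into ¬(D → (¬B ∧ E))  //  (¬D ∧ ¬E).
          branch 1.1.1 (add ¬(D → (¬B ∧ E))):
            ¬(D → (¬B ∧ E)): α-rule — add D, ¬(¬B ∧ E).
            ¬(¬B ↔ C): β-rule — branch into ¬B, ¬C  //  ¬¬B, C.
              branch 1.1.1.1 (add ¬B, ¬C):
                ¬(¬B ∧ E): β-rule — branch into ¬¬B  //  ¬E.
                  branch 1.1.1.1.1 (add ¬¬B):
                    × closes — contains both B and ¬B.
                  branch 1.1.1.1.2 (add ¬E):
                    × closes — contains both E and ¬E.
              branch 1.1.1.2 (add ¬¬B, C):
                ¬(¬B ∧ E): β-rule — branch into ¬¬B  //  ¬E.
                  branch 1.1.1.2.1 (add ¬¬B):
                    ○ open, literals {B=T, C=T, D=T, E=T}.
                  branch 1.1.1.2.2 (add ¬E):
                    × closes — contains both E and ¬E.
          branch 1.1.2 (add (¬D ∧ ¬E)):
            (¬D ∧ ¬E): α-rule — add ¬D, ¬E.
            × closes — contains both E and ¬E.
      branch 1.2 (add ((¬C ∧ (¬E ↔ B)) ∧ ¬D)):
        ((¬C ∧ (¬E ↔ B)) ∧ ¬D): α-rule — add (¬C ∧ (¬E ↔ B)), ¬D.
        (¬C ∧ (¬E ↔ B)): α-rule — add ¬C, (¬E ↔ B).
        ((D → (¬B ∧ E)) → (¬D ∧ ¬E)): β-rule — branch into ¬(D → (¬B ∧ E))  //  (¬D ∧ ¬E).
          branch 1.2.1 (add ¬(D → (¬B ∧ E))):
            ¬(D → (¬B ∧ E)): α-rule — add D, ¬(¬B ∧ E).
            × closes — contains both D and ¬D.
          branch 1.2.2 (add (¬D ∧ ¬E)):
            (¬D ∧ ¬E): α-rule — add ¬D, ¬E.
            × closes — contains both E and ¬E.
  branch 2 (add ¬((¬B ↔ C) → ((¬C ∧ (¬E ↔ B)) ∧ ¬D)), ¬((D → (¬B ∧ E)) → (¬D ∧ ¬E))):
    ¬((¬B ↔ C) → ((¬C ∧ (¬E ↔ B)) ∧ ¬D)): α-rule — add (¬B ↔ C), ¬((¬C ∧ (¬E ↔ B)) ∧ ¬D).
    ¬((D → (¬B ∧ E)) → (¬D ∧ ¬E)): α-rule — add (D → (¬B ∧ E)), ¬(¬D ∧ ¬E).
    (¬B ↔ C): β-rule — branch into ¬B, C  //  ¬¬B, ¬C.
      branch 2.1 (add ¬B, C):
        ¬((¬C ∧ (¬E ↔ B)) ∧ ¬D): β-rule — branch into ¬(¬C ∧ (¬E ↔ B))  //  ¬¬D.
          branch 2.1.1 (add ¬(¬C ∧ (¬E ↔ B))):
            (D → (¬B ∧ E)): β-rule — branch into ¬D  //  (¬B ∧ E).
              branch 2.1.1.1 (add ¬D):
                ¬(¬D ∧ ¬E): β-rule — branch into ¬¬D  //  ¬¬E.
                  branch 2.1.1.1.1 (add ¬¬D):
                    × closes — contains both D and ¬D.
                  branch 2.1.1.1.2 (add ¬¬E):
                    ¬(¬C ∧ (¬E ↔ B)): β-rule — branch into ¬¬C  //  ¬(¬E ↔ B).
                      branch 2.1.1.1.2.1 (add ¬¬C):
                        ○ open, literals {B=F, C=T, D=F, E=T}.
                      branch 2.1.1.1.2.2 (add ¬(¬E ↔ B)):
                        ¬(¬E ↔ B): β-rule — branch into ¬E, ¬B  //  ¬¬E, B.
                          branch 2.1.1.1.2.2.1 (add ¬E, ¬B):
                            × closes — contains both E and ¬E.
                          branch 2.1.1.1.2.2.2 (add ¬¬E, B):
                            × closes — contains both B and ¬B.
              branch 2.1.1.2 (add (¬B ∧ E)):
                (¬B ∧ E): α-rule — add ¬B, E.
                ¬(¬D ∧ ¬E): β-rule — branch into ¬¬D  //  ¬¬E.
                  branch 2.1.1.2.1 (add ¬¬D):
                    ¬(¬C ∧ (¬E ↔ B)): β-rule — branch into ¬¬C  //  ¬(¬E ↔ B).
                      branch 2.1.1.2.1.1 (add ¬¬C):
                        ○ open, literals {B=F, C=T, D=T, E=T}.
                      branch 2.1.1.2.1.2 (add ¬(¬E ↔ B)):
                        ¬(¬E ↔ B): β-rule — branch into ¬E, ¬B  //  ¬¬E, B.
                          branch 2.1.1.2.1.2.1 (add ¬E, ¬B):
                            × closes — contains both E and ¬E.
                          branch 2.1.1.2.1.2.2 (add ¬¬E, B):
                            × closes — contains both B and ¬B.
                  branch 2.1.1.2.2 (add ¬¬E):
                    ¬(¬C ∧ (¬E ↔ B)): β-rule — branch into ¬¬C  //  ¬(¬E ↔ B).
                      branch 2.1.1.2.2.1 (add ¬¬C):
                        ○ open, literals {B=F, C=T, E=T}.
                      branch 2.1.1.2.2.2 (add ¬(¬E ↔ B)):
                        ¬(¬E ↔ B): β-rule — branch into ¬E, ¬B  //  ¬¬E, B.
                          branch 2.1.1.2.2.2.1 (add ¬E, ¬B):
                            × closes — contains both E and ¬E.
                          branch 2.1.1.2.2.2.2 (add ¬¬E, B):
                            × closes — contains both B and ¬B.
          branch 2.1.2 (add ¬¬D):
            (D → (¬B ∧ E)): β-rule — branch into ¬D  //  (¬B ∧ E).
              branch 2.1.2.1 (add ¬D):
                × closes — contains both D and ¬D.
              branch 2.1.2.2 (add (¬B ∧ E)):
                (¬B ∧ E): α-rule — add ¬B, E.
                ¬(¬D ∧ ¬E): β-rule — branch into ¬¬D  //  ¬¬E.
                  branch 2.1.2.2.1 (add ¬¬D):
                    ○ open, literals {B=F, C=T, D=T, E=T}.
                  branch 2.1.2.2.2 (add ¬¬E):
                    ○ open, literals {B=F, C=T, D=T, E=T}.
      branch 2.2 (add ¬¬B, ¬C):
        ¬((¬C ∧ (¬E ↔ B)) ∧ ¬D): β-rule — branch into ¬(¬C ∧ (¬E ↔ B))  //  ¬¬D.
          branch 2.2.1 (add ¬(¬C ∧ (¬E ↔ B))):
            (D → (¬B ∧ E)): β-rule — branch into ¬D  //  (¬B ∧ E).
              branch 2.2.1.1 (add ¬D):
                ¬(¬D ∧ ¬E): β-rule — branch into ¬¬D  //  ¬¬E.
                  branch 2.2.1.1.1 (add ¬¬D):
                    × closes — contains both D and ¬D.
                  branch 2.2.1.1.2 (add ¬¬E):
                    ¬(¬C ∧ (¬E ↔ B)): β-rule — branch into ¬¬C  //  ¬(¬E ↔ B).
                      branch 2.2.1.1.2.1 (add ¬¬C):
                        × closes — contains both C and ¬C.
                      branch 2.2.1.1.2.2 (add ¬(¬E ↔ B)):
                        ¬(¬E ↔ B): β-rule — branch into ¬E, ¬B  //  ¬¬E, B.
                          branch 2.2.1.1.2.2.1 (add ¬E, ¬B):
                            × closes — contains both E and ¬E.
                          branch 2.2.1.1.2.2.2 (add ¬¬E, B):
                            ○ open, literals {B=T, C=F, D=F, E=T}.
              branch 2.2.1.2 (add (¬B ∧ E)):
                (¬B ∧ E): α-rule — add ¬B, E.
                × closes — contains both B and ¬B.
          branch 2.2.2 (add ¬¬D):
            (D → (¬B ∧ E)): β-rule — branch into ¬D  //  (¬B ∧ E).
              branch 2.2.2.1 (add ¬D):
                × closes — contains both D and ¬D.
              branch 2.2.2.2 (add (¬B ∧ E)):
                (¬B ∧ E): α-rule — add ¬B, E.
                × closes — contains both B and ¬B.
20 branches closed, 7 open.
Each open branch fixes some atoms; the unmentioned ones are free. Counting distinct full assignments: branch {B=T, C=T, D=T, E=T} (A) contributes 2 new; branch {B=F, C=T, D=F, E=T} (A) contributes 2 new; branch {B=F, C=T, D=T, E=T} (A) contributes 2 new; branch {B=F, C=T, E=T} (D, A) contributes 0 new; branch {B=F, C=T, D=T, E=T} (A) contributes 0 new; branch {B=F, C=T, D=T, E=T} (A) contributes 0 new; branch {B=T, C=F, D=F, E=T} (A) contributes 2 new. Total: 8.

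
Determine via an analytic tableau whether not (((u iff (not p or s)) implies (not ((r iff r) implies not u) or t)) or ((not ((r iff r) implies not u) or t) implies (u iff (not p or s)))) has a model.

Unsatisfiable

Initial set: {not (((u iff (not p or s)) implies (not ((r iff r) implies not u) or t)) or ((not ((r iff r) implies not u) or t) implies (u iff (not p or s))))}.
not (((u iff (not p or s)) implies (not ((r iff r) implies not u) or t)) or ((not ((r iff r) implies not u) or t) implies (u iff (not p or s)))): α-rule — add not ((u iff (not p or s)) implies (not ((r iff r) implies not u) or t)), not ((not ((r iff r) implies not u) or t) implies (u iff (not p or s))).
not ((u iff (not p or s)) implies (not ((r iff r) implies not u) or t)): α-rule — add (u iff (not p or s)), not (not ((r iff r) implies not u) or t).
not ((not ((r iff r) implies not u) or t) implies (u iff (not p or s))): α-rule — add (not ((r iff r) implies not u) or t), not (u iff (not p or s)).
not (not ((r iff r) implies not u) or t): α-rule — add not not ((r iff r) implies not u), not t.
(u iff (not p or s)): β-rule — branch into u, (not p or s)  //  not u, not (not p or s).
  branch 1 (add u, (not p or s)):
    (not ((r iff r) implies not u) or t): β-rule — branch into not ((r iff r) implies not u)  //  t.
      branch 1.1 (add not ((r iff r) implies not u)):
        not ((r iff r) implies not u): α-rule — add (r iff r), not not u.
        not (u iff (not p or s)): β-rule — branch into u, not (not p or s)  //  not u, (not p or s).
          branch 1.1.1 (add u, not (not p or s)):
            not (not p or s): α-rule — add not not p, not s.
            not not ((r iff r) implies not u): β-rule — branch into not (r iff r)  //  not u.
              branch 1.1.1.1 (add not (r iff r)):
                (not p or s): β-rule — branch into not p  //  s.
                  branch 1.1.1.1.1 (add not p):
                    × closes — contains both p and not p.
                  branch 1.1.1.1.2 (add s):
                    × closes — contains both s and not s.
              branch 1.1.1.2 (add not u):
                × closes — contains both u and not u.
          branch 1.1.2 (add not u, (not p or s)):
            × closes — contains both u and not u.
      branch 1.2 (add t):
        × closes — contains both t and not t.
  branch 2 (add not u, not (not p or s)):
    not (not p or s): α-rule — add not not p, not s.
    (not ((r iff r) implies not u) or t): β-rule — branch into not ((r iff r) implies not u)  //  t.
      branch 2.1 (add not ((r iff r) implies not u)):
        not ((r iff r) implies not u): α-rule — add (r iff r), not not u.
        × closes — contains both u and not u.
      branch 2.2 (add t):
        × closes — contains both t and not t.
All 7 branches close.
Every branch closed; the formula is unsatisfiable.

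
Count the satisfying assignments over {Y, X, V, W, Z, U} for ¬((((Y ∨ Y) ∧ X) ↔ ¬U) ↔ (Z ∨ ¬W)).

Initial set: {¬((((Y ∨ Y) ∧ X) ↔ ¬U) ↔ (Z ∨ ¬W))}.
¬((((Y ∨ Y) ∧ X) ↔ ¬U) ↔ (Z ∨ ¬W)): β-rule — branch into (((Y ∨ Y) ∧ X) ↔ ¬U), ¬(Z ∨ ¬W)  //  ¬(((Y ∨ Y) ∧ X) ↔ ¬U), (Z ∨ ¬W).
  branch 1 (add (((Y ∨ Y) ∧ X) ↔ ¬U), ¬(Z ∨ ¬W)):
    ¬(Z ∨ ¬W): α-rule — add ¬Z, ¬¬W.
    (((Y ∨ Y) ∧ X) ↔ ¬U): β-rule — branch into ((Y ∨ Y) ∧ X), ¬U  //  ¬((Y ∨ Y) ∧ X), ¬¬U.
      branch 1.1 (add ((Y ∨ Y) ∧ X), ¬U):
        ((Y ∨ Y) ∧ X): α-rule — add (Y ∨ Y), X.
        (Y ∨ Y): β-rule — branch into Y  //  Y.
          branch 1.1.1 (add Y):
            ○ open, literals {U=false, W=true, X=true, Y=true, Z=false}.
          branch 1.1.2 (add Y):
            ○ open, literals {U=false, W=true, X=true, Y=true, Z=false}.
      branch 1.2 (add ¬((Y ∨ Y) ∧ X), ¬¬U):
        ¬((Y ∨ Y) ∧ X): β-rule — branch into ¬(Y ∨ Y)  //  ¬X.
          branch 1.2.1 (add ¬(Y ∨ Y)):
            ¬(Y ∨ Y): α-rule — add ¬Y, ¬Y.
            ○ open, literals {U=true, W=true, Y=false, Z=false}.
          branch 1.2.2 (add ¬X):
            ○ open, literals {U=true, W=true, X=false, Z=false}.
  branch 2 (add ¬(((Y ∨ Y) ∧ X) ↔ ¬U), (Z ∨ ¬W)):
    ¬(((Y ∨ Y) ∧ X) ↔ ¬U): β-rule — branch into ((Y ∨ Y) ∧ X), ¬¬U  //  ¬((Y ∨ Y) ∧ X), ¬U.
      branch 2.1 (add ((Y ∨ Y) ∧ X), ¬¬U):
        ((Y ∨ Y) ∧ X): α-rule — add (Y ∨ Y), X.
        (Z ∨ ¬W): β-rule — branch into Z  //  ¬W.
          branch 2.1.1 (add Z):
            (Y ∨ Y): β-rule — branch into Y  //  Y.
              branch 2.1.1.1 (add Y):
                ○ open, literals {U=true, X=true, Y=true, Z=true}.
              branch 2.1.1.2 (add Y):
                ○ open, literals {U=true, X=true, Y=true, Z=true}.
          branch 2.1.2 (add ¬W):
            (Y ∨ Y): β-rule — branch into Y  //  Y.
              branch 2.1.2.1 (add Y):
                ○ open, literals {U=true, W=false, X=true, Y=true}.
              branch 2.1.2.2 (add Y):
                ○ open, literals {U=true, W=false, X=true, Y=true}.
      branch 2.2 (add ¬((Y ∨ Y) ∧ X), ¬U):
        (Z ∨ ¬W): β-rule — branch into Z  //  ¬W.
          branch 2.2.1 (add Z):
            ¬((Y ∨ Y) ∧ X): β-rule — branch into ¬(Y ∨ Y)  //  ¬X.
              branch 2.2.1.1 (add ¬(Y ∨ Y)):
                ¬(Y ∨ Y): α-rule — add ¬Y, ¬Y.
                ○ open, literals {U=false, Y=false, Z=true}.
              branch 2.2.1.2 (add ¬X):
                ○ open, literals {U=false, X=false, Z=true}.
          branch 2.2.2 (add ¬W):
            ¬((Y ∨ Y) ∧ X): β-rule — branch into ¬(Y ∨ Y)  //  ¬X.
              branch 2.2.2.1 (add ¬(Y ∨ Y)):
                ¬(Y ∨ Y): α-rule — add ¬Y, ¬Y.
                ○ open, literals {U=false, W=false, Y=false}.
              branch 2.2.2.2 (add ¬X):
                ○ open, literals {U=false, W=false, X=false}.
0 branches closed, 12 open.
Each open branch fixes some atoms; the unmentioned ones are free. Counting distinct full assignments: branch {U=false, W=true, X=true, Y=true, Z=false} (V) contributes 2 new; branch {U=false, W=true, X=true, Y=true, Z=false} (V) contributes 0 new; branch {U=true, W=true, Y=false, Z=false} (X, V) contributes 4 new; branch {U=true, W=true, X=false, Z=false} (Y, V) contributes 2 new; branch {U=true, X=true, Y=true, Z=true} (V, W) contributes 4 new; branch {U=true, X=true, Y=true, Z=true} (V, W) contributes 0 new; branch {U=true, W=false, X=true, Y=true} (V, Z) contributes 2 new; branch {U=true, W=false, X=true, Y=true} (V, Z) contributes 0 new; branch {U=false, Y=false, Z=true} (X, V, W) contributes 8 new; branch {U=false, X=false, Z=true} (Y, V, W) contributes 4 new; branch {U=false, W=false, Y=false} (X, V, Z) contributes 4 new; branch {U=false, W=false, X=false} (Y, V, Z) contributes 2 new. Total: 32.

32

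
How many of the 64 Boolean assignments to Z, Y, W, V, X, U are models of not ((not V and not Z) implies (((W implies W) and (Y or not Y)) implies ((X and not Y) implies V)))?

Initial set: {not ((not V and not Z) implies (((W implies W) and (Y or not Y)) implies ((X and not Y) implies V)))}.
not ((not V and not Z) implies (((W implies W) and (Y or not Y)) implies ((X and not Y) implies V))): α-rule — add (not V and not Z), not (((W implies W) and (Y or not Y)) implies ((X and not Y) implies V)).
(not V and not Z): α-rule — add not V, not Z.
not (((W implies W) and (Y or not Y)) implies ((X and not Y) implies V)): α-rule — add ((W implies W) and (Y or not Y)), not ((X and not Y) implies V).
((W implies W) and (Y or not Y)): α-rule — add (W implies W), (Y or not Y).
not ((X and not Y) implies V): α-rule — add (X and not Y), not V.
(X and not Y): α-rule — add X, not Y.
(W implies W): β-rule — branch into not W  //  W.
  branch 1 (add not W):
    (Y or not Y): β-rule — branch into Y  //  not Y.
      branch 1.1 (add Y):
        × closes — contains both Y and not Y.
      branch 1.2 (add not Y):
        ○ open, literals {V=0, W=0, X=1, Y=0, Z=0}.
  branch 2 (add W):
    (Y or not Y): β-rule — branch into Y  //  not Y.
      branch 2.1 (add Y):
        × closes — contains both Y and not Y.
      branch 2.2 (add not Y):
        ○ open, literals {V=0, W=1, X=1, Y=0, Z=0}.
2 branches closed, 2 open.
Each open branch fixes some atoms; the unmentioned ones are free. Counting distinct full assignments: branch {V=0, W=0, X=1, Y=0, Z=0} (U) contributes 2 new; branch {V=0, W=1, X=1, Y=0, Z=0} (U) contributes 2 new. Total: 4.

4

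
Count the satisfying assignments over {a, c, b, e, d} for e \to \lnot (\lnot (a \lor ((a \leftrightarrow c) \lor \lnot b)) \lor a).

22

Initial set: {T (e \to \lnot (\lnot (a \lor ((a \leftrightarrow c) \lor \lnot b)) \lor a))}.
T (e \to \lnot (\lnot (a \lor ((a \leftrightarrow c) \lor \lnot b)) \lor a)): β-rule — branch into F e  //  T \lnot (\lnot (a \lor ((a \leftrightarrow c) \lor \lnot b)) \lor a).
  branch 1 (add F e):
    ○ open, literals {e=F}.
  branch 2 (add T \lnot (\lnot (a \lor ((a \leftrightarrow c) \lor \lnot b)) \lor a)):
    T \lnot (\lnot (a \lor ((a \leftrightarrow c) \lor \lnot b)) \lor a): α-rule — add F \lnot (a \lor ((a \leftrightarrow c) \lor \lnot b)), F a.
    F \lnot (a \lor ((a \leftrightarrow c) \lor \lnot b)): β-rule — branch into T a  //  T ((a \leftrightarrow c) \lor \lnot b).
      branch 2.1 (add T a):
        × closes — contains both a and \lnot a.
      branch 2.2 (add T ((a \leftrightarrow c) \lor \lnot b)):
        T ((a \leftrightarrow c) \lor \lnot b): β-rule — branch into T (a \leftrightarrow c)  //  T \lnot b.
          branch 2.2.1 (add T (a \leftrightarrow c)):
            T (a \leftrightarrow c): β-rule — branch into T a, T c  //  F a, F c.
              branch 2.2.1.1 (add T a, T c):
                × closes — contains both a and \lnot a.
              branch 2.2.1.2 (add F a, F c):
                ○ open, literals {a=F, c=F}.
          branch 2.2.2 (add T \lnot b):
            ○ open, literals {a=F, b=F}.
2 branches closed, 3 open.
Each open branch fixes some atoms; the unmentioned ones are free. Counting distinct full assignments: branch {e=F} (a, c, b, d) contributes 16 new; branch {a=F, c=F} (b, e, d) contributes 4 new; branch {a=F, b=F} (c, e, d) contributes 2 new. Total: 22.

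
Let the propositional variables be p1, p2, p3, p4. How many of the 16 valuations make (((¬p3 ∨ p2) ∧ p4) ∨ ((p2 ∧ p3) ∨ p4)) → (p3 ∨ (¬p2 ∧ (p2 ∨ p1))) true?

13

Initial set: {((((¬p3 ∨ p2) ∧ p4) ∨ ((p2 ∧ p3) ∨ p4)) → (p3 ∨ (¬p2 ∧ (p2 ∨ p1))))}.
((((¬p3 ∨ p2) ∧ p4) ∨ ((p2 ∧ p3) ∨ p4)) → (p3 ∨ (¬p2 ∧ (p2 ∨ p1)))): β-rule — branch into ¬(((¬p3 ∨ p2) ∧ p4) ∨ ((p2 ∧ p3) ∨ p4))  //  (p3 ∨ (¬p2 ∧ (p2 ∨ p1))).
  branch 1 (add ¬(((¬p3 ∨ p2) ∧ p4) ∨ ((p2 ∧ p3) ∨ p4))):
    ¬(((¬p3 ∨ p2) ∧ p4) ∨ ((p2 ∧ p3) ∨ p4)): α-rule — add ¬((¬p3 ∨ p2) ∧ p4), ¬((p2 ∧ p3) ∨ p4).
    ¬((p2 ∧ p3) ∨ p4): α-rule — add ¬(p2 ∧ p3), ¬p4.
    ¬((¬p3 ∨ p2) ∧ p4): β-rule — branch into ¬(¬p3 ∨ p2)  //  ¬p4.
      branch 1.1 (add ¬(¬p3 ∨ p2)):
        ¬(¬p3 ∨ p2): α-rule — add ¬¬p3, ¬p2.
        ¬(p2 ∧ p3): β-rule — branch into ¬p2  //  ¬p3.
          branch 1.1.1 (add ¬p2):
            ○ open, literals {p2=F, p3=T, p4=F}.
          branch 1.1.2 (add ¬p3):
            × closes — contains both p3 and ¬p3.
      branch 1.2 (add ¬p4):
        ¬(p2 ∧ p3): β-rule — branch into ¬p2  //  ¬p3.
          branch 1.2.1 (add ¬p2):
            ○ open, literals {p2=F, p4=F}.
          branch 1.2.2 (add ¬p3):
            ○ open, literals {p3=F, p4=F}.
  branch 2 (add (p3 ∨ (¬p2 ∧ (p2 ∨ p1)))):
    (p3 ∨ (¬p2 ∧ (p2 ∨ p1))): β-rule — branch into p3  //  (¬p2 ∧ (p2 ∨ p1)).
      branch 2.1 (add p3):
        ○ open, literals {p3=T}.
      branch 2.2 (add (¬p2 ∧ (p2 ∨ p1))):
        (¬p2 ∧ (p2 ∨ p1)): α-rule — add ¬p2, (p2 ∨ p1).
        (p2 ∨ p1): β-rule — branch into p2  //  p1.
          branch 2.2.1 (add p2):
            × closes — contains both p2 and ¬p2.
          branch 2.2.2 (add p1):
            ○ open, literals {p1=T, p2=F}.
2 branches closed, 5 open.
Each open branch fixes some atoms; the unmentioned ones are free. Counting distinct full assignments: branch {p2=F, p3=T, p4=F} (p1) contributes 2 new; branch {p2=F, p4=F} (p1, p3) contributes 2 new; branch {p3=F, p4=F} (p1, p2) contributes 2 new; branch {p3=T} (p1, p2, p4) contributes 6 new; branch {p1=T, p2=F} (p3, p4) contributes 1 new. Total: 13.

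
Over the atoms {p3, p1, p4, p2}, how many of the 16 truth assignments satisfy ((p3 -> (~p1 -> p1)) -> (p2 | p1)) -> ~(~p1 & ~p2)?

14

Initial set: {T (((p3 -> (~p1 -> p1)) -> (p2 | p1)) -> ~(~p1 & ~p2))}.
T (((p3 -> (~p1 -> p1)) -> (p2 | p1)) -> ~(~p1 & ~p2)): β-rule — branch into F ((p3 -> (~p1 -> p1)) -> (p2 | p1))  //  T ~(~p1 & ~p2).
  branch 1 (add F ((p3 -> (~p1 -> p1)) -> (p2 | p1))):
    F ((p3 -> (~p1 -> p1)) -> (p2 | p1)): α-rule — add T (p3 -> (~p1 -> p1)), F (p2 | p1).
    F (p2 | p1): α-rule — add F p2, F p1.
    T (p3 -> (~p1 -> p1)): β-rule — branch into F p3  //  T (~p1 -> p1).
      branch 1.1 (add F p3):
        ○ open, literals {p1=0, p2=0, p3=0}.
      branch 1.2 (add T (~p1 -> p1)):
        T (~p1 -> p1): β-rule — branch into F ~p1  //  T p1.
          branch 1.2.1 (add F ~p1):
            × closes — contains both p1 and ~p1.
          branch 1.2.2 (add T p1):
            × closes — contains both p1 and ~p1.
  branch 2 (add T ~(~p1 & ~p2)):
    T ~(~p1 & ~p2): β-rule — branch into F ~p1  //  F ~p2.
      branch 2.1 (add F ~p1):
        ○ open, literals {p1=1}.
      branch 2.2 (add F ~p2):
        ○ open, literals {p2=1}.
2 branches closed, 3 open.
Each open branch fixes some atoms; the unmentioned ones are free. Counting distinct full assignments: branch {p1=0, p2=0, p3=0} (p4) contributes 2 new; branch {p1=1} (p3, p4, p2) contributes 8 new; branch {p2=1} (p3, p1, p4) contributes 4 new. Total: 14.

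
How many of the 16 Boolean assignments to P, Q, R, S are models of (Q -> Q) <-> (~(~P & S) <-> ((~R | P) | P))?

12

Initial set: {((Q -> Q) <-> (~(~P & S) <-> ((~R | P) | P)))}.
((Q -> Q) <-> (~(~P & S) <-> ((~R | P) | P))): β-rule — branch into (Q -> Q), (~(~P & S) <-> ((~R | P) | P))  //  ~(Q -> Q), ~(~(~P & S) <-> ((~R | P) | P)).
  branch 1 (add (Q -> Q), (~(~P & S) <-> ((~R | P) | P))):
    (Q -> Q): β-rule — branch into ~Q  //  Q.
      branch 1.1 (add ~Q):
        (~(~P & S) <-> ((~R | P) | P)): β-rule — branch into ~(~P & S), ((~R | P) | P)  //  ~~(~P & S), ~((~R | P) | P).
          branch 1.1.1 (add ~(~P & S), ((~R | P) | P)):
            ~(~P & S): β-rule — branch into ~~P  //  ~S.
              branch 1.1.1.1 (add ~~P):
                ((~R | P) | P): β-rule — branch into (~R | P)  //  P.
                  branch 1.1.1.1.1 (add (~R | P)):
                    (~R | P): β-rule — branch into ~R  //  P.
                      branch 1.1.1.1.1.1 (add ~R):
                        ○ open, literals {P=true, Q=false, R=false}.
                      branch 1.1.1.1.1.2 (add P):
                        ○ open, literals {P=true, Q=false}.
                  branch 1.1.1.1.2 (add P):
                    ○ open, literals {P=true, Q=false}.
              branch 1.1.1.2 (add ~S):
                ((~R | P) | P): β-rule — branch into (~R | P)  //  P.
                  branch 1.1.1.2.1 (add (~R | P)):
                    (~R | P): β-rule — branch into ~R  //  P.
                      branch 1.1.1.2.1.1 (add ~R):
                        ○ open, literals {Q=false, R=false, S=false}.
                      branch 1.1.1.2.1.2 (add P):
                        ○ open, literals {P=true, Q=false, S=false}.
                  branch 1.1.1.2.2 (add P):
                    ○ open, literals {P=true, Q=false, S=false}.
          branch 1.1.2 (add ~~(~P & S), ~((~R | P) | P)):
            ~~(~P & S): α-rule — add ~P, S.
            ~((~R | P) | P): α-rule — add ~(~R | P), ~P.
            ~(~R | P): α-rule — add ~~R, ~P.
            ○ open, literals {P=false, Q=false, R=true, S=true}.
      branch 1.2 (add Q):
        (~(~P & S) <-> ((~R | P) | P)): β-rule — branch into ~(~P & S), ((~R | P) | P)  //  ~~(~P & S), ~((~R | P) | P).
          branch 1.2.1 (add ~(~P & S), ((~R | P) | P)):
            ~(~P & S): β-rule — branch into ~~P  //  ~S.
              branch 1.2.1.1 (add ~~P):
                ((~R | P) | P): β-rule — branch into (~R | P)  //  P.
                  branch 1.2.1.1.1 (add (~R | P)):
                    (~R | P): β-rule — branch into ~R  //  P.
                      branch 1.2.1.1.1.1 (add ~R):
                        ○ open, literals {P=true, Q=true, R=false}.
                      branch 1.2.1.1.1.2 (add P):
                        ○ open, literals {P=true, Q=true}.
                  branch 1.2.1.1.2 (add P):
                    ○ open, literals {P=true, Q=true}.
              branch 1.2.1.2 (add ~S):
                ((~R | P) | P): β-rule — branch into (~R | P)  //  P.
                  branch 1.2.1.2.1 (add (~R | P)):
                    (~R | P): β-rule — branch into ~R  //  P.
                      branch 1.2.1.2.1.1 (add ~R):
                        ○ open, literals {Q=true, R=false, S=false}.
                      branch 1.2.1.2.1.2 (add P):
                        ○ open, literals {P=true, Q=true, S=false}.
                  branch 1.2.1.2.2 (add P):
                    ○ open, literals {P=true, Q=true, S=false}.
          branch 1.2.2 (add ~~(~P & S), ~((~R | P) | P)):
            ~~(~P & S): α-rule — add ~P, S.
            ~((~R | P) | P): α-rule — add ~(~R | P), ~P.
            ~(~R | P): α-rule — add ~~R, ~P.
            ○ open, literals {P=false, Q=true, R=true, S=true}.
  branch 2 (add ~(Q -> Q), ~(~(~P & S) <-> ((~R | P) | P))):
    ~(Q -> Q): α-rule — add Q, ~Q.
    × closes — contains both Q and ~Q.
1 branch closed, 14 open.
Each open branch fixes some atoms; the unmentioned ones are free. Counting distinct full assignments: branch {P=true, Q=false, R=false} (S) contributes 2 new; branch {P=true, Q=false} (R, S) contributes 2 new; branch {P=true, Q=false} (R, S) contributes 0 new; branch {Q=false, R=false, S=false} (P) contributes 1 new; branch {P=true, Q=false, S=false} (R) contributes 0 new; branch {P=true, Q=false, S=false} (R) contributes 0 new; branch {P=false, Q=false, R=true, S=true} (none free) contributes 1 new; branch {P=true, Q=true, R=false} (S) contributes 2 new; branch {P=true, Q=true} (R, S) contributes 2 new; branch {P=true, Q=true} (R, S) contributes 0 new; branch {Q=true, R=false, S=false} (P) contributes 1 new; branch {P=true, Q=true, S=false} (R) contributes 0 new; branch {P=true, Q=true, S=false} (R) contributes 0 new; branch {P=false, Q=true, R=true, S=true} (none free) contributes 1 new. Total: 12.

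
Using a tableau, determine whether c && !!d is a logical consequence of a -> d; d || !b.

Initial set: {(a -> d); (d || !b); !(c && !!d)}.
(a -> d): β-rule — branch into !a  //  d.
  branch 1 (add !a):
    (d || !b): β-rule — branch into d  //  !b.
      branch 1.1 (add d):
        !(c && !!d): β-rule — branch into !c  //  !!!d.
          branch 1.1.1 (add !c):
            ○ open, literals {a=false, c=false, d=true}.
          branch 1.1.2 (add !!!d):
            !!!d: drop double negation, giving !d.
            × closes — contains both d and !d.
      branch 1.2 (add !b):
        !(c && !!d): β-rule — branch into !c  //  !!!d.
          branch 1.2.1 (add !c):
            ○ open, literals {a=false, b=false, c=false}.
          branch 1.2.2 (add !!!d):
            !!!d: drop double negation, giving !d.
            ○ open, literals {a=false, b=false, d=false}.
  branch 2 (add d):
    (d || !b): β-rule — branch into d  //  !b.
      branch 2.1 (add d):
        !(c && !!d): β-rule — branch into !c  //  !!!d.
          branch 2.1.1 (add !c):
            ○ open, literals {c=false, d=true}.
          branch 2.1.2 (add !!!d):
            !!!d: drop double negation, giving !d.
            × closes — contains both d and !d.
      branch 2.2 (add !b):
        !(c && !!d): β-rule — branch into !c  //  !!!d.
          branch 2.2.1 (add !c):
            ○ open, literals {b=false, c=false, d=true}.
          branch 2.2.2 (add !!!d):
            !!!d: drop double negation, giving !d.
            × closes — contains both d and !d.
3 branches closed, 5 open.
An open branch gives a countermodel: a=false, c=false, d=true (unmentioned atoms arbitrary); the premises hold there but the conclusion fails.

No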